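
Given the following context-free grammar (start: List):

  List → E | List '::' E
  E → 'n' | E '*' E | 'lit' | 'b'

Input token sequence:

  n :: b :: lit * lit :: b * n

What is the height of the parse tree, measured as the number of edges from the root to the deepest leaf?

5

[List [List [List [List [E n]] :: [E b]] :: [E [E lit] * [E lit]]] :: [E [E b] * [E n]]]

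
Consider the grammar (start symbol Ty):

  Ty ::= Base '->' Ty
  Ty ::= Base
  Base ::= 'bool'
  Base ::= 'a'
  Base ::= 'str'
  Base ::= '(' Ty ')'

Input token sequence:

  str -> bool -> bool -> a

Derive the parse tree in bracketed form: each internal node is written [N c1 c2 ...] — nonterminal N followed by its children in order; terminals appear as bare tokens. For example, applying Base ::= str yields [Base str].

Ty
Base -> Ty
str -> Ty
str -> Base -> Ty
str -> bool -> Ty
str -> bool -> Base -> Ty
str -> bool -> bool -> Ty
str -> bool -> bool -> Base
str -> bool -> bool -> a

[Ty [Base str] -> [Ty [Base bool] -> [Ty [Base bool] -> [Ty [Base a]]]]]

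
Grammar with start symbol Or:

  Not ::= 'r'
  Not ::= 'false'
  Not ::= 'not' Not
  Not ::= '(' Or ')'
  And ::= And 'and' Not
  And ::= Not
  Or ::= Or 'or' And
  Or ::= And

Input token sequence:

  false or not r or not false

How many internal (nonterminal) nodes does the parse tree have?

11

[Or [Or [Or [And [Not false]]] or [And [Not not [Not r]]]] or [And [Not not [Not false]]]]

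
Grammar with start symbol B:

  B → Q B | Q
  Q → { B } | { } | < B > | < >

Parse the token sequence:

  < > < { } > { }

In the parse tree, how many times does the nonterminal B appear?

4

[B [Q < >] [B [Q < [B [Q { }]] >] [B [Q { }]]]]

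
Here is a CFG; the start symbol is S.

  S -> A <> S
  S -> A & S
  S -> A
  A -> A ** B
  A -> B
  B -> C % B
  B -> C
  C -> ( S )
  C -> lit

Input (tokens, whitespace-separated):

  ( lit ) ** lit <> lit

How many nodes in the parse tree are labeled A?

4

[S [A [A [B [C ( [S [A [B [C lit]]]] )]]] ** [B [C lit]]] <> [S [A [B [C lit]]]]]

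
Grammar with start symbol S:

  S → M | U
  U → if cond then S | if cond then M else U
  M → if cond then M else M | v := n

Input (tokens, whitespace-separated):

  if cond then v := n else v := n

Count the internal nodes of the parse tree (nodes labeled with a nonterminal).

[S [M if cond then [M v := n] else [M v := n]]]

4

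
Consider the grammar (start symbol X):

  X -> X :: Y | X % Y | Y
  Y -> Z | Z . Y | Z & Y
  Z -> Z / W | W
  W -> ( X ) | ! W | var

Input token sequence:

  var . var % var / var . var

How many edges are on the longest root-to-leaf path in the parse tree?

6

[X [X [Y [Z [W var]] . [Y [Z [W var]]]]] % [Y [Z [Z [W var]] / [W var]] . [Y [Z [W var]]]]]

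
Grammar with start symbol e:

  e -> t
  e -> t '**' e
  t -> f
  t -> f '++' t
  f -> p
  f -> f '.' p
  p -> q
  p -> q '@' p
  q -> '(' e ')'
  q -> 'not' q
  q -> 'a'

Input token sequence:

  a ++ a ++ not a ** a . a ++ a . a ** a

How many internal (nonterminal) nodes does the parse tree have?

34

[e [t [f [p [q a]]] ++ [t [f [p [q a]]] ++ [t [f [p [q not [q a]]]]]]] ** [e [t [f [f [p [q a]]] . [p [q a]]] ++ [t [f [f [p [q a]]] . [p [q a]]]]] ** [e [t [f [p [q a]]]]]]]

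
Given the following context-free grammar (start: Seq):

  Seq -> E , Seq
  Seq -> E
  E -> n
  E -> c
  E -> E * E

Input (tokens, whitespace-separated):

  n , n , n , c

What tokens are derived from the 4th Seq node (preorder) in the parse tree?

[Seq [E n] , [Seq [E n] , [Seq [E n] , [Seq [E c]]]]]

c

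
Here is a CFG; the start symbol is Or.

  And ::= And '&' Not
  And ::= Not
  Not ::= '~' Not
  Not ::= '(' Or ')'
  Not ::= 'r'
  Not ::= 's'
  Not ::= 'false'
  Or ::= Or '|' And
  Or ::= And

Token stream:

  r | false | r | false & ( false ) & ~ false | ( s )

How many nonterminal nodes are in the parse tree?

[Or [Or [Or [Or [Or [And [Not r]]] | [And [Not false]]] | [And [Not r]]] | [And [And [And [Not false]] & [Not ( [Or [And [Not false]]] )]] & [Not ~ [Not false]]]] | [And [Not ( [Or [And [Not s]]] )]]]

26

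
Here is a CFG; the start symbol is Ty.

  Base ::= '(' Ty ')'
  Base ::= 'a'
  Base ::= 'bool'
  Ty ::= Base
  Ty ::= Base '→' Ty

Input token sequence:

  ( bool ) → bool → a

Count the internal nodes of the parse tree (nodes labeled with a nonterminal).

[Ty [Base ( [Ty [Base bool]] )] → [Ty [Base bool] → [Ty [Base a]]]]

8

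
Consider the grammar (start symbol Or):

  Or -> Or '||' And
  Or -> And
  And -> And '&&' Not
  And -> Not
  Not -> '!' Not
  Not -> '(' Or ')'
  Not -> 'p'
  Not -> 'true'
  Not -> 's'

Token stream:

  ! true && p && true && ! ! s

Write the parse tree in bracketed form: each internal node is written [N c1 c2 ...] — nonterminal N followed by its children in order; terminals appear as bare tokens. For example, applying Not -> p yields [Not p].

[Or [And [And [And [And [Not ! [Not true]]] && [Not p]] && [Not true]] && [Not ! [Not ! [Not s]]]]]

Or
And
And && Not
And && Not && Not
And && Not && Not && Not
Not && Not && Not && Not
! Not && Not && Not && Not
! true && Not && Not && Not
! true && p && Not && Not
! true && p && true && Not
! true && p && true && ! Not
! true && p && true && ! ! Not
! true && p && true && ! ! s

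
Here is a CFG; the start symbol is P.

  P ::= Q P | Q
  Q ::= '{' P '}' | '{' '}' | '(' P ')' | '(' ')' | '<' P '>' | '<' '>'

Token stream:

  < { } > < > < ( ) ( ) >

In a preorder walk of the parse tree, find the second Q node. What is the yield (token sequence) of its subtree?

{ }

[P [Q < [P [Q { }]] >] [P [Q < >] [P [Q < [P [Q ( )] [P [Q ( )]]] >]]]]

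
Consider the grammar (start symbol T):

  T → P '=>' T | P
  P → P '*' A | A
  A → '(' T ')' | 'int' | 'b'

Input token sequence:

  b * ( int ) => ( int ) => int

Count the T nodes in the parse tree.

5

[T [P [P [A b]] * [A ( [T [P [A int]]] )]] => [T [P [A ( [T [P [A int]]] )]] => [T [P [A int]]]]]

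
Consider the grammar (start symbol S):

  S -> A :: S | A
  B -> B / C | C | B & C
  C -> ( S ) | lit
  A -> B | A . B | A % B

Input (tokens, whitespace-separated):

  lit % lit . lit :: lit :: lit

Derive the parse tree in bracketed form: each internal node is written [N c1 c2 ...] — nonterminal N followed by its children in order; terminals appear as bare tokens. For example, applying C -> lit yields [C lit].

[S [A [A [A [B [C lit]]] % [B [C lit]]] . [B [C lit]]] :: [S [A [B [C lit]]] :: [S [A [B [C lit]]]]]]

S
A :: S
A . B :: S
A % B . B :: S
B % B . B :: S
C % B . B :: S
lit % B . B :: S
lit % C . B :: S
lit % lit . B :: S
lit % lit . C :: S
lit % lit . lit :: S
lit % lit . lit :: A :: S
lit % lit . lit :: B :: S
lit % lit . lit :: C :: S
lit % lit . lit :: lit :: S
lit % lit . lit :: lit :: A
lit % lit . lit :: lit :: B
lit % lit . lit :: lit :: C
lit % lit . lit :: lit :: lit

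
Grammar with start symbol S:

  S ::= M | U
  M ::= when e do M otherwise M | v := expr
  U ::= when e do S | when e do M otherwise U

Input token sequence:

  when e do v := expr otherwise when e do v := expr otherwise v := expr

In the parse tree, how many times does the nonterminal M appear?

[S [M when e do [M v := expr] otherwise [M when e do [M v := expr] otherwise [M v := expr]]]]

5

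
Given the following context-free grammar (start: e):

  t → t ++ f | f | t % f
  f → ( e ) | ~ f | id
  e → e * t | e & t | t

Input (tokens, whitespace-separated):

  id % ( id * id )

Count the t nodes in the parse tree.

4

[e [t [t [f id]] % [f ( [e [e [t [f id]]] * [t [f id]]] )]]]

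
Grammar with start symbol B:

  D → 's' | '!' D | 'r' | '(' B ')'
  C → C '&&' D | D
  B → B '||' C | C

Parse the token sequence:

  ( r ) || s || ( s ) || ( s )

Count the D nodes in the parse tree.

[B [B [B [B [C [D ( [B [C [D r]]] )]]] || [C [D s]]] || [C [D ( [B [C [D s]]] )]]] || [C [D ( [B [C [D s]]] )]]]

7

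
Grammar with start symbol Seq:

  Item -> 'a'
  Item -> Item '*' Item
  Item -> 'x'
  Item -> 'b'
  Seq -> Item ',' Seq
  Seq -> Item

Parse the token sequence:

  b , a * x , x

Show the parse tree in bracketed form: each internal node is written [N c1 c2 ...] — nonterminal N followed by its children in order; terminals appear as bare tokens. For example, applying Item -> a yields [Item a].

Seq
Item , Seq
b , Seq
b , Item , Seq
b , Item * Item , Seq
b , a * Item , Seq
b , a * x , Seq
b , a * x , Item
b , a * x , x

[Seq [Item b] , [Seq [Item [Item a] * [Item x]] , [Seq [Item x]]]]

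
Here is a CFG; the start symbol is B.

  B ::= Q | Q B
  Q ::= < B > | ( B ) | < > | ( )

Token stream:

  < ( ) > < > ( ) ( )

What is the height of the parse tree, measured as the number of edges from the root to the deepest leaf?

5

[B [Q < [B [Q ( )]] >] [B [Q < >] [B [Q ( )] [B [Q ( )]]]]]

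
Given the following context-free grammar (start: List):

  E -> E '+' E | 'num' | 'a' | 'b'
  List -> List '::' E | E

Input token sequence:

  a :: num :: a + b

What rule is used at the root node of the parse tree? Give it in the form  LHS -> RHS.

[List [List [List [E a]] :: [E num]] :: [E [E a] + [E b]]]

List -> List '::' E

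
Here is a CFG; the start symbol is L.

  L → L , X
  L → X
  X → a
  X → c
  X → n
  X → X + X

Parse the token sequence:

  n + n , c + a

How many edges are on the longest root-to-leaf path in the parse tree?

[L [L [X [X n] + [X n]]] , [X [X c] + [X a]]]

4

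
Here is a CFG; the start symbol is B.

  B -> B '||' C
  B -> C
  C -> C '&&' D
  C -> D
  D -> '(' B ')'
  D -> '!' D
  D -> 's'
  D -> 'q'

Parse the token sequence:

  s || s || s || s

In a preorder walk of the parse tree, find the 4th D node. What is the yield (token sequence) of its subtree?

s

[B [B [B [B [C [D s]]] || [C [D s]]] || [C [D s]]] || [C [D s]]]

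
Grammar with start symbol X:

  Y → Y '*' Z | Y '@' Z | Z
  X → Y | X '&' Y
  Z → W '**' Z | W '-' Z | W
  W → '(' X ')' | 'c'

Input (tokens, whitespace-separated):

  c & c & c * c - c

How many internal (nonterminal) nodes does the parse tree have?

17

[X [X [X [Y [Z [W c]]]] & [Y [Z [W c]]]] & [Y [Y [Z [W c]]] * [Z [W c] - [Z [W c]]]]]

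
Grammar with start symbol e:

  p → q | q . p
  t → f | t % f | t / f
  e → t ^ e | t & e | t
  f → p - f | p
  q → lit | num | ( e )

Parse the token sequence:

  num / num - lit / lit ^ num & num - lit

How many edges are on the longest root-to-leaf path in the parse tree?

8

[e [t [t [t [f [p [q num]]]] / [f [p [q num]] - [f [p [q lit]]]]] / [f [p [q lit]]]] ^ [e [t [f [p [q num]]]] & [e [t [f [p [q num]] - [f [p [q lit]]]]]]]]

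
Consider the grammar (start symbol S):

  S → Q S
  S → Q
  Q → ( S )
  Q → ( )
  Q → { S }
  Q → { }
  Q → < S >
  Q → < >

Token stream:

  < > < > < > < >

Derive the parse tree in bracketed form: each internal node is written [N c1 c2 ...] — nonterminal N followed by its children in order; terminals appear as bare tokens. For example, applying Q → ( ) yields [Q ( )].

[S [Q < >] [S [Q < >] [S [Q < >] [S [Q < >]]]]]

S
Q S
< > S
< > Q S
< > < > S
< > < > Q S
< > < > < > S
< > < > < > Q
< > < > < > < >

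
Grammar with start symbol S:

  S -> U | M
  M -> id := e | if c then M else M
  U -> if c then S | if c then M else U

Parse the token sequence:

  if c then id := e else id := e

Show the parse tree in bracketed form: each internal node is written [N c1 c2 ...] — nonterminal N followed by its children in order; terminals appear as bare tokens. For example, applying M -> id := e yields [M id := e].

S
M
if c then M else M
if c then id := e else M
if c then id := e else id := e

[S [M if c then [M id := e] else [M id := e]]]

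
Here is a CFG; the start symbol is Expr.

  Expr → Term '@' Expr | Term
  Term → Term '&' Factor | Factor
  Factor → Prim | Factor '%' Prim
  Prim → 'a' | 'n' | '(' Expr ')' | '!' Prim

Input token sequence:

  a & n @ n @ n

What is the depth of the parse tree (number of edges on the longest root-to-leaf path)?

6

[Expr [Term [Term [Factor [Prim a]]] & [Factor [Prim n]]] @ [Expr [Term [Factor [Prim n]]] @ [Expr [Term [Factor [Prim n]]]]]]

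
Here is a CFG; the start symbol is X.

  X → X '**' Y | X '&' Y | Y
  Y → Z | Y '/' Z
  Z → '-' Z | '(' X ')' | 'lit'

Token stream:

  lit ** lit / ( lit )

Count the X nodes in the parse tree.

[X [X [Y [Z lit]]] ** [Y [Y [Z lit]] / [Z ( [X [Y [Z lit]]] )]]]

3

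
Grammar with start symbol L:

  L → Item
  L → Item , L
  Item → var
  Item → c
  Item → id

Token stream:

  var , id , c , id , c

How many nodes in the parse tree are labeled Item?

5

[L [Item var] , [L [Item id] , [L [Item c] , [L [Item id] , [L [Item c]]]]]]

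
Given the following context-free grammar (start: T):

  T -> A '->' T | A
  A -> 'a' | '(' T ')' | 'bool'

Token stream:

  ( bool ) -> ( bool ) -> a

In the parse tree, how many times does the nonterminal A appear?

5

[T [A ( [T [A bool]] )] -> [T [A ( [T [A bool]] )] -> [T [A a]]]]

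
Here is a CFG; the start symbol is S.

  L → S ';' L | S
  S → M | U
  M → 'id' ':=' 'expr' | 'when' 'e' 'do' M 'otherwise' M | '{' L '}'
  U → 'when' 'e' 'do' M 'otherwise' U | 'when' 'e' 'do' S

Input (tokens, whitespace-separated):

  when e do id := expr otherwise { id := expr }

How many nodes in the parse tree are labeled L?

1

[S [M when e do [M id := expr] otherwise [M { [L [S [M id := expr]]] }]]]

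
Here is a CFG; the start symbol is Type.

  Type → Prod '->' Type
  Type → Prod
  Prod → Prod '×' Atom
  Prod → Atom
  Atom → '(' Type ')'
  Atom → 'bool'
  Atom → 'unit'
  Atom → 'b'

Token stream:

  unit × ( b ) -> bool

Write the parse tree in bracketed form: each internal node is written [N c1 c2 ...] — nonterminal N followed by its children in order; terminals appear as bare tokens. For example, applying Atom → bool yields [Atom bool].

Type
Prod -> Type
Prod × Atom -> Type
Atom × Atom -> Type
unit × Atom -> Type
unit × ( Type ) -> Type
unit × ( Prod ) -> Type
unit × ( Atom ) -> Type
unit × ( b ) -> Type
unit × ( b ) -> Prod
unit × ( b ) -> Atom
unit × ( b ) -> bool

[Type [Prod [Prod [Atom unit]] × [Atom ( [Type [Prod [Atom b]]] )]] -> [Type [Prod [Atom bool]]]]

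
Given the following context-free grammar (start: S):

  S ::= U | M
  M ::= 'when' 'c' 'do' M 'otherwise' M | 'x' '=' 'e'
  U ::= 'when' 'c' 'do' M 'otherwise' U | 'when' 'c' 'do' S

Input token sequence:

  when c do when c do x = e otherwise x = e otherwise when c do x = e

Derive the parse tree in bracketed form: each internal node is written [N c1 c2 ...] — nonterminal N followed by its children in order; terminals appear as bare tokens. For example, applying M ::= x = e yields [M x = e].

S
U
when c do M otherwise U
when c do when c do M otherwise M otherwise U
when c do when c do x = e otherwise M otherwise U
when c do when c do x = e otherwise x = e otherwise U
when c do when c do x = e otherwise x = e otherwise when c do S
when c do when c do x = e otherwise x = e otherwise when c do M
when c do when c do x = e otherwise x = e otherwise when c do x = e

[S [U when c do [M when c do [M x = e] otherwise [M x = e]] otherwise [U when c do [S [M x = e]]]]]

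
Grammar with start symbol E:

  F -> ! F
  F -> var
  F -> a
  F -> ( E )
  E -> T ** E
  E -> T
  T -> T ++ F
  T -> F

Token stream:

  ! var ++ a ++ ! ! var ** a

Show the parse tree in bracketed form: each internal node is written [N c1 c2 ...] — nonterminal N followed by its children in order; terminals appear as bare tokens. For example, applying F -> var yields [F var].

E
T ** E
T ++ F ** E
T ++ F ++ F ** E
F ++ F ++ F ** E
! F ++ F ++ F ** E
! var ++ F ++ F ** E
! var ++ a ++ F ** E
! var ++ a ++ ! F ** E
! var ++ a ++ ! ! F ** E
! var ++ a ++ ! ! var ** E
! var ++ a ++ ! ! var ** T
! var ++ a ++ ! ! var ** F
! var ++ a ++ ! ! var ** a

[E [T [T [T [F ! [F var]]] ++ [F a]] ++ [F ! [F ! [F var]]]] ** [E [T [F a]]]]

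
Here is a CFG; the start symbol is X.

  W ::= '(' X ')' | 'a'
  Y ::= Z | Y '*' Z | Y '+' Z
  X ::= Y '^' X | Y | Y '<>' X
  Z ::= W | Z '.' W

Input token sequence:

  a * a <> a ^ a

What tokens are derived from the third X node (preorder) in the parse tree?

a

[X [Y [Y [Z [W a]]] * [Z [W a]]] <> [X [Y [Z [W a]]] ^ [X [Y [Z [W a]]]]]]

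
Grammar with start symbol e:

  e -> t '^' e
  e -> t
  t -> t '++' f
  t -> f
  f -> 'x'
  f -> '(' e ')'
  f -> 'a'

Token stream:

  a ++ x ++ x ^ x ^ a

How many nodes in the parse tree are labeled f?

[e [t [t [t [f a]] ++ [f x]] ++ [f x]] ^ [e [t [f x]] ^ [e [t [f a]]]]]

5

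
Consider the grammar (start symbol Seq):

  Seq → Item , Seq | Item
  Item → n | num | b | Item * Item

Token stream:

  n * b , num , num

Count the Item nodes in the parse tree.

[Seq [Item [Item n] * [Item b]] , [Seq [Item num] , [Seq [Item num]]]]

5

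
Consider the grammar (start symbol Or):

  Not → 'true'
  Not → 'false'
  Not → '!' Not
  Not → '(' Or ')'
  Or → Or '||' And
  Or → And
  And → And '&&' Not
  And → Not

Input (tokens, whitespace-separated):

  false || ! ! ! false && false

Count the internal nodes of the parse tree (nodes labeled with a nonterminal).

[Or [Or [And [Not false]]] || [And [And [Not ! [Not ! [Not ! [Not false]]]]] && [Not false]]]

11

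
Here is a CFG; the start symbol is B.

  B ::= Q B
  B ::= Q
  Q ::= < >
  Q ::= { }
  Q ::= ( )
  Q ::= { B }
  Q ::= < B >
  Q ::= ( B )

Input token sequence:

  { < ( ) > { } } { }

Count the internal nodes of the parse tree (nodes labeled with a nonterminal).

10

[B [Q { [B [Q < [B [Q ( )]] >] [B [Q { }]]] }] [B [Q { }]]]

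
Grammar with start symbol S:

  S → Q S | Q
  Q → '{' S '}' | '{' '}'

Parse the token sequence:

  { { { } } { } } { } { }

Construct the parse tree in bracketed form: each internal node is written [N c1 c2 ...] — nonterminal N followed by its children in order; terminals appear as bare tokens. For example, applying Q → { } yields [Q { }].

S
Q S
{ S } S
{ Q S } S
{ { S } S } S
{ { Q } S } S
{ { { } } S } S
{ { { } } Q } S
{ { { } } { } } S
{ { { } } { } } Q S
{ { { } } { } } { } S
{ { { } } { } } { } Q
{ { { } } { } } { } { }

[S [Q { [S [Q { [S [Q { }]] }] [S [Q { }]]] }] [S [Q { }] [S [Q { }]]]]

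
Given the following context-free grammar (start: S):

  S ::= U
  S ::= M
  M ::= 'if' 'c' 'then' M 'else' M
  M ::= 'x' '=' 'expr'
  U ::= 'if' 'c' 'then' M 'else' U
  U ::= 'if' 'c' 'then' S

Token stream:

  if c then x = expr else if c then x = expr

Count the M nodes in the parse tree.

2

[S [U if c then [M x = expr] else [U if c then [S [M x = expr]]]]]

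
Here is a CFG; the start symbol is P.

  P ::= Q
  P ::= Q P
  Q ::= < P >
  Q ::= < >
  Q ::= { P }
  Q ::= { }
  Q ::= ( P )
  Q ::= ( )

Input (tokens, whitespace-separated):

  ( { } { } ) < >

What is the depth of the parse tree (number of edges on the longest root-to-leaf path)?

[P [Q ( [P [Q { }] [P [Q { }]]] )] [P [Q < >]]]

5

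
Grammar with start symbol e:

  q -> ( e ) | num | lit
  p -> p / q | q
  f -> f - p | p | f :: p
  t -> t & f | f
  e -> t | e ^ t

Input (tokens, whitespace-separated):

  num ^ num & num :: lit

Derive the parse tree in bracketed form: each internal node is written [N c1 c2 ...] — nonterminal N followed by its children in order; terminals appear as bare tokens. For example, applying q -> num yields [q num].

e
e ^ t
t ^ t
f ^ t
p ^ t
q ^ t
num ^ t
num ^ t & f
num ^ f & f
num ^ p & f
num ^ q & f
num ^ num & f
num ^ num & f :: p
num ^ num & p :: p
num ^ num & q :: p
num ^ num & num :: p
num ^ num & num :: q
num ^ num & num :: lit

[e [e [t [f [p [q num]]]]] ^ [t [t [f [p [q num]]]] & [f [f [p [q num]]] :: [p [q lit]]]]]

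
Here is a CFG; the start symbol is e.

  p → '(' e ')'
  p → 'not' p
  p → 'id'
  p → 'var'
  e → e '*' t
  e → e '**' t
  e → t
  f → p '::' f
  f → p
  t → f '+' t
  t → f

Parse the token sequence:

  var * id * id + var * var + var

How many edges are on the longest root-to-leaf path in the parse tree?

[e [e [e [e [t [f [p var]]]] * [t [f [p id]]]] * [t [f [p id]] + [t [f [p var]]]]] * [t [f [p var]] + [t [f [p var]]]]]

7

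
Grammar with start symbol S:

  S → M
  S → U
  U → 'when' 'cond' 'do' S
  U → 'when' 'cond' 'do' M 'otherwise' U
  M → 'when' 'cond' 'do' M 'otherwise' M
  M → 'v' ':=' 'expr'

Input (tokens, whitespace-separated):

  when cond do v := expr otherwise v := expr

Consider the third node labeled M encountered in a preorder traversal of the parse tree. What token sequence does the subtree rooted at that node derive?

v := expr

[S [M when cond do [M v := expr] otherwise [M v := expr]]]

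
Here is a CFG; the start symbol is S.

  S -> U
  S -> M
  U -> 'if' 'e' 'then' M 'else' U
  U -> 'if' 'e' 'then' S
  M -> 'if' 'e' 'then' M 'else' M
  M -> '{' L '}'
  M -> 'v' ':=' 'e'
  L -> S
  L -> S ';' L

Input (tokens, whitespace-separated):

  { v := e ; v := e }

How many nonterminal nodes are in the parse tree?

8

[S [M { [L [S [M v := e]] ; [L [S [M v := e]]]] }]]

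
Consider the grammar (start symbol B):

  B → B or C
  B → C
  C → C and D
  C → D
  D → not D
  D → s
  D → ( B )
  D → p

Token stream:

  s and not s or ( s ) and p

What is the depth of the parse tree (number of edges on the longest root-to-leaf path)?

[B [B [C [C [D s]] and [D not [D s]]]] or [C [C [D ( [B [C [D s]]] )]] and [D p]]]

7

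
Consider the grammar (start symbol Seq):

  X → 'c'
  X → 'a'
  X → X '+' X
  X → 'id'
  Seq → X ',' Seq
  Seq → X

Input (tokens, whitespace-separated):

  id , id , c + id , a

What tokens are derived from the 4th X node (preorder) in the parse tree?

[Seq [X id] , [Seq [X id] , [Seq [X [X c] + [X id]] , [Seq [X a]]]]]

c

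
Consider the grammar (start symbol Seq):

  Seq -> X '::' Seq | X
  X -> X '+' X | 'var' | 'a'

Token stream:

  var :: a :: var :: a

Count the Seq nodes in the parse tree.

[Seq [X var] :: [Seq [X a] :: [Seq [X var] :: [Seq [X a]]]]]

4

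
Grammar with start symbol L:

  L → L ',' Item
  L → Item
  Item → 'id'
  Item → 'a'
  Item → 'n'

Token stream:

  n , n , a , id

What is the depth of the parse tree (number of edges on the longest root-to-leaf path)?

5

[L [L [L [L [Item n]] , [Item n]] , [Item a]] , [Item id]]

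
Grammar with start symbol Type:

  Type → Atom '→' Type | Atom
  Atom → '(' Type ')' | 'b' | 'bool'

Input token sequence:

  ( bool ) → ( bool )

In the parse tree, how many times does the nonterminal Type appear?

[Type [Atom ( [Type [Atom bool]] )] → [Type [Atom ( [Type [Atom bool]] )]]]

4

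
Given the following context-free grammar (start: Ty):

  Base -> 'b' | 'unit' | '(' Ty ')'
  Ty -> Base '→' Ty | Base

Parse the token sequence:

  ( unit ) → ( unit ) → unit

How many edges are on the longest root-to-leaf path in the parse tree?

[Ty [Base ( [Ty [Base unit]] )] → [Ty [Base ( [Ty [Base unit]] )] → [Ty [Base unit]]]]

5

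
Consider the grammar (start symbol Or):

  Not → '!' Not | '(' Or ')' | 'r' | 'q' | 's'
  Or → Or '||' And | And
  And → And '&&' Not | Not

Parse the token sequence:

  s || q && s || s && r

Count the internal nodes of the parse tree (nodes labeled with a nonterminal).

[Or [Or [Or [And [Not s]]] || [And [And [Not q]] && [Not s]]] || [And [And [Not s]] && [Not r]]]

13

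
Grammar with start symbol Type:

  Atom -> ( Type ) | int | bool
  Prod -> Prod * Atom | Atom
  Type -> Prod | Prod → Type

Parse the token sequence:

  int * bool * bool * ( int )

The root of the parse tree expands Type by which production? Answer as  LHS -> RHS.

[Type [Prod [Prod [Prod [Prod [Atom int]] * [Atom bool]] * [Atom bool]] * [Atom ( [Type [Prod [Atom int]]] )]]]

Type -> Prod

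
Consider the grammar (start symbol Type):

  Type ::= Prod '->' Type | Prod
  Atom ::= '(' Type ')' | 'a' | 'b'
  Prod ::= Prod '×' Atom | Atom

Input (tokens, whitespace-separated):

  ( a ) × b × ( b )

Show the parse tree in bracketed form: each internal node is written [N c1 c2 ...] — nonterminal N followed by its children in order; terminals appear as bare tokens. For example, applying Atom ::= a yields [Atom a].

Type
Prod
Prod × Atom
Prod × Atom × Atom
Atom × Atom × Atom
( Type ) × Atom × Atom
( Prod ) × Atom × Atom
( Atom ) × Atom × Atom
( a ) × Atom × Atom
( a ) × b × Atom
( a ) × b × ( Type )
( a ) × b × ( Prod )
( a ) × b × ( Atom )
( a ) × b × ( b )

[Type [Prod [Prod [Prod [Atom ( [Type [Prod [Atom a]]] )]] × [Atom b]] × [Atom ( [Type [Prod [Atom b]]] )]]]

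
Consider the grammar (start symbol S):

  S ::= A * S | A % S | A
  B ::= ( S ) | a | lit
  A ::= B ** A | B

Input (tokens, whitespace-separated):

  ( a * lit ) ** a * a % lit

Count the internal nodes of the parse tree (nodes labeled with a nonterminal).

17

[S [A [B ( [S [A [B a]] * [S [A [B lit]]]] )] ** [A [B a]]] * [S [A [B a]] % [S [A [B lit]]]]]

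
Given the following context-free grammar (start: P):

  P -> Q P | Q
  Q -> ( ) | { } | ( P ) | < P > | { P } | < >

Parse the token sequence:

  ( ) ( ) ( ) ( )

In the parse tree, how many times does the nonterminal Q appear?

[P [Q ( )] [P [Q ( )] [P [Q ( )] [P [Q ( )]]]]]

4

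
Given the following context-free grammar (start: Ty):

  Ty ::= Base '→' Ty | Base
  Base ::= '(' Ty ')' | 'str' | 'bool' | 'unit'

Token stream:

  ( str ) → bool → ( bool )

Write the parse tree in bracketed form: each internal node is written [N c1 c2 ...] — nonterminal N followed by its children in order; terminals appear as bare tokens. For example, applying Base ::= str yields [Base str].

[Ty [Base ( [Ty [Base str]] )] → [Ty [Base bool] → [Ty [Base ( [Ty [Base bool]] )]]]]

Ty
Base → Ty
( Ty ) → Ty
( Base ) → Ty
( str ) → Ty
( str ) → Base → Ty
( str ) → bool → Ty
( str ) → bool → Base
( str ) → bool → ( Ty )
( str ) → bool → ( Base )
( str ) → bool → ( bool )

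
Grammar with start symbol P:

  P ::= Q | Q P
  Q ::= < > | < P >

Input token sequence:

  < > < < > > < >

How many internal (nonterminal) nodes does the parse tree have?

8

[P [Q < >] [P [Q < [P [Q < >]] >] [P [Q < >]]]]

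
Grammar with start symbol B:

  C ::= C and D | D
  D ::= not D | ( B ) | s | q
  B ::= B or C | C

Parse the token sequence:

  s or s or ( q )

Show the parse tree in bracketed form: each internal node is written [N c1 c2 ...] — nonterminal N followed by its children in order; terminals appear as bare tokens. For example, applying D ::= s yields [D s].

B
B or C
B or C or C
C or C or C
D or C or C
s or C or C
s or D or C
s or s or C
s or s or D
s or s or ( B )
s or s or ( C )
s or s or ( D )
s or s or ( q )

[B [B [B [C [D s]]] or [C [D s]]] or [C [D ( [B [C [D q]]] )]]]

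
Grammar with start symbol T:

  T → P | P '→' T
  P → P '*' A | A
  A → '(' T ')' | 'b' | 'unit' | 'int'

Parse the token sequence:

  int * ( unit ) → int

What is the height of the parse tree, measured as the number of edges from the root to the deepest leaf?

6

[T [P [P [A int]] * [A ( [T [P [A unit]]] )]] → [T [P [A int]]]]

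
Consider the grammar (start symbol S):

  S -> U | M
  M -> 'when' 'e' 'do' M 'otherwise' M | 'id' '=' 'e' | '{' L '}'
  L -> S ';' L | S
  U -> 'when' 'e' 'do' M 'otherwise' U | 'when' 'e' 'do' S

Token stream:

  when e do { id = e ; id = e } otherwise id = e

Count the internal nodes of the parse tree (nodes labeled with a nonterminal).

10

[S [M when e do [M { [L [S [M id = e]] ; [L [S [M id = e]]]] }] otherwise [M id = e]]]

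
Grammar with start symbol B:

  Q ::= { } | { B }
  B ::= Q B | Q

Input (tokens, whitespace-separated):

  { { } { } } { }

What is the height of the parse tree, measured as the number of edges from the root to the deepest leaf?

5

[B [Q { [B [Q { }] [B [Q { }]]] }] [B [Q { }]]]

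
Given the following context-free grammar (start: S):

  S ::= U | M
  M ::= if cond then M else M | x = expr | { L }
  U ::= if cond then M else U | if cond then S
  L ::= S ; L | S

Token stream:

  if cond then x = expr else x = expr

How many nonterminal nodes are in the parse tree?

4

[S [M if cond then [M x = expr] else [M x = expr]]]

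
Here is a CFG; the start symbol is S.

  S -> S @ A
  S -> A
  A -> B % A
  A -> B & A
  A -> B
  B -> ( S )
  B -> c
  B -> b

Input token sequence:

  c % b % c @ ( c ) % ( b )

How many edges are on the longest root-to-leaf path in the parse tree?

[S [S [A [B c] % [A [B b] % [A [B c]]]]] @ [A [B ( [S [A [B c]]] )] % [A [B ( [S [A [B b]]] )]]]]

7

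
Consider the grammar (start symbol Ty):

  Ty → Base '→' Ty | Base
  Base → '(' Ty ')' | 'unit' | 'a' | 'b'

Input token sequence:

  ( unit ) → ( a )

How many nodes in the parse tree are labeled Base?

4

[Ty [Base ( [Ty [Base unit]] )] → [Ty [Base ( [Ty [Base a]] )]]]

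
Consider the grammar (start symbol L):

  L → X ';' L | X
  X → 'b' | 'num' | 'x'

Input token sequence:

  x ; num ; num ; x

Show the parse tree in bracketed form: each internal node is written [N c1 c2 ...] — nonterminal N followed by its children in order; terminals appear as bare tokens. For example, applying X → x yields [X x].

L
X ; L
x ; L
x ; X ; L
x ; num ; L
x ; num ; X ; L
x ; num ; num ; L
x ; num ; num ; X
x ; num ; num ; x

[L [X x] ; [L [X num] ; [L [X num] ; [L [X x]]]]]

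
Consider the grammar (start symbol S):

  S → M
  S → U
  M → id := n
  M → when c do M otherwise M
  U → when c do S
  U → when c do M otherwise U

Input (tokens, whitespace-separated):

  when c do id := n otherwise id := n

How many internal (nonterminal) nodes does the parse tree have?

[S [M when c do [M id := n] otherwise [M id := n]]]

4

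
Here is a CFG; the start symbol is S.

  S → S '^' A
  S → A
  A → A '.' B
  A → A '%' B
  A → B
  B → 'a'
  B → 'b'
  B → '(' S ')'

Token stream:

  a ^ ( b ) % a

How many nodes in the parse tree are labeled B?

4

[S [S [A [B a]]] ^ [A [A [B ( [S [A [B b]]] )]] % [B a]]]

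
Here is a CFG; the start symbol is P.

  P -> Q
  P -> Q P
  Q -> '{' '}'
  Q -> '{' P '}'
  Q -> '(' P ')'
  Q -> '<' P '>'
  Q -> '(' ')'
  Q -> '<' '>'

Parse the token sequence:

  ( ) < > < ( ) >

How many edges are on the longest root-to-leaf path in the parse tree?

[P [Q ( )] [P [Q < >] [P [Q < [P [Q ( )]] >]]]]

6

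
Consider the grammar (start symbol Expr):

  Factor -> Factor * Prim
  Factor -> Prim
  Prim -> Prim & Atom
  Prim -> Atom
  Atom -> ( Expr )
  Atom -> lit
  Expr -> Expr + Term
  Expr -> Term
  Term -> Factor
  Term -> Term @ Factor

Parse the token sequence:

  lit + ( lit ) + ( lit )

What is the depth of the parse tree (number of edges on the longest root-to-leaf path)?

11

[Expr [Expr [Expr [Term [Factor [Prim [Atom lit]]]]] + [Term [Factor [Prim [Atom ( [Expr [Term [Factor [Prim [Atom lit]]]]] )]]]]] + [Term [Factor [Prim [Atom ( [Expr [Term [Factor [Prim [Atom lit]]]]] )]]]]]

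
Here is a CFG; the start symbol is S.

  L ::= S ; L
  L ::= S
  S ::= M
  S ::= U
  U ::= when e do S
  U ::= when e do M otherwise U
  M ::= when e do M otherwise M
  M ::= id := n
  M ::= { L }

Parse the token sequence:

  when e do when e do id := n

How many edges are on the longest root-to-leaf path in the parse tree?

6

[S [U when e do [S [U when e do [S [M id := n]]]]]]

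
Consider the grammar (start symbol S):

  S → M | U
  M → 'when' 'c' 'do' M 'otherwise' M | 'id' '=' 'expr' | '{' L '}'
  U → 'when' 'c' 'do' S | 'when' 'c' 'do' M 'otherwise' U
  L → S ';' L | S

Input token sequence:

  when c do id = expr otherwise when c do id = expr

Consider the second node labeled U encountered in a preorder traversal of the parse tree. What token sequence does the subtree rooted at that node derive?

[S [U when c do [M id = expr] otherwise [U when c do [S [M id = expr]]]]]

when c do id = expr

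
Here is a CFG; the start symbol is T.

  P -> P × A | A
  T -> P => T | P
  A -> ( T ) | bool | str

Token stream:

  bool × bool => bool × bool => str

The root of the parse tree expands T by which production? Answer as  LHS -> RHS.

T -> P => T

[T [P [P [A bool]] × [A bool]] => [T [P [P [A bool]] × [A bool]] => [T [P [A str]]]]]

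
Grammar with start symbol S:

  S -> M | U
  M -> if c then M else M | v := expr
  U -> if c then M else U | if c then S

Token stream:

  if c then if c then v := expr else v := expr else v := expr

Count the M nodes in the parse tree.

[S [M if c then [M if c then [M v := expr] else [M v := expr]] else [M v := expr]]]

5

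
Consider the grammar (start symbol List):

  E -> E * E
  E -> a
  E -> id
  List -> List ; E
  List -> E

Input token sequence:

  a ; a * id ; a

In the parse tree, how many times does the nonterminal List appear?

3

[List [List [List [E a]] ; [E [E a] * [E id]]] ; [E a]]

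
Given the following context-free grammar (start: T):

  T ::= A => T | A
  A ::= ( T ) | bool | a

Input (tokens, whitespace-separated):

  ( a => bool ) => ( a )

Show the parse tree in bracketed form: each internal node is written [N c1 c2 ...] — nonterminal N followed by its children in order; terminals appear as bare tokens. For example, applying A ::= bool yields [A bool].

[T [A ( [T [A a] => [T [A bool]]] )] => [T [A ( [T [A a]] )]]]

T
A => T
( T ) => T
( A => T ) => T
( a => T ) => T
( a => A ) => T
( a => bool ) => T
( a => bool ) => A
( a => bool ) => ( T )
( a => bool ) => ( A )
( a => bool ) => ( a )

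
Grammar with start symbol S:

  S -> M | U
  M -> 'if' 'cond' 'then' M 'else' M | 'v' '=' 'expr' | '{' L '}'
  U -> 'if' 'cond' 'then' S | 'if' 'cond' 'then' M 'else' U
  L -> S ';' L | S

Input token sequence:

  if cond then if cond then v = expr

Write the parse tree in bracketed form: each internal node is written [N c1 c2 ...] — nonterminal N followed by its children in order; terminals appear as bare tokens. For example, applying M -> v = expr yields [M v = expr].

S
U
if cond then S
if cond then U
if cond then if cond then S
if cond then if cond then M
if cond then if cond then v = expr

[S [U if cond then [S [U if cond then [S [M v = expr]]]]]]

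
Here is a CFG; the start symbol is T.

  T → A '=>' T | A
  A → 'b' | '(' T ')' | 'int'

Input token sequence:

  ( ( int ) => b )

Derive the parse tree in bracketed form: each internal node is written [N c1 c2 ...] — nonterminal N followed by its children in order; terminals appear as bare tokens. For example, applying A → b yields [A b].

[T [A ( [T [A ( [T [A int]] )] => [T [A b]]] )]]

T
A
( T )
( A => T )
( ( T ) => T )
( ( A ) => T )
( ( int ) => T )
( ( int ) => A )
( ( int ) => b )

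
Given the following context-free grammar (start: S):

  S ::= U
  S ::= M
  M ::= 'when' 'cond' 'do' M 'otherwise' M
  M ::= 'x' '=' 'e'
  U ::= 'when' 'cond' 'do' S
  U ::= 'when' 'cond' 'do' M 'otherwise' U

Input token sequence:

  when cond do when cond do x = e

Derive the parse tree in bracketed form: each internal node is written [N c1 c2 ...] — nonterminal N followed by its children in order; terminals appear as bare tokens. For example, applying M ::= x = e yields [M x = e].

[S [U when cond do [S [U when cond do [S [M x = e]]]]]]

S
U
when cond do S
when cond do U
when cond do when cond do S
when cond do when cond do M
when cond do when cond do x = e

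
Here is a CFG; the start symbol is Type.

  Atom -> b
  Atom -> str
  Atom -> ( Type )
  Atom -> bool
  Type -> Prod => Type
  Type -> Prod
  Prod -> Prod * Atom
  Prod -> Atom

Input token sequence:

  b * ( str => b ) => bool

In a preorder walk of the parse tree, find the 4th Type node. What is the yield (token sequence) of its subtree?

[Type [Prod [Prod [Atom b]] * [Atom ( [Type [Prod [Atom str]] => [Type [Prod [Atom b]]]] )]] => [Type [Prod [Atom bool]]]]

bool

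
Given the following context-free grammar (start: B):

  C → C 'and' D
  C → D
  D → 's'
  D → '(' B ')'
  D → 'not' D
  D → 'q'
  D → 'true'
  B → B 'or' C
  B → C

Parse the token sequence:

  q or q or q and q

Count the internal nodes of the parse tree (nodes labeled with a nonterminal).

11

[B [B [B [C [D q]]] or [C [D q]]] or [C [C [D q]] and [D q]]]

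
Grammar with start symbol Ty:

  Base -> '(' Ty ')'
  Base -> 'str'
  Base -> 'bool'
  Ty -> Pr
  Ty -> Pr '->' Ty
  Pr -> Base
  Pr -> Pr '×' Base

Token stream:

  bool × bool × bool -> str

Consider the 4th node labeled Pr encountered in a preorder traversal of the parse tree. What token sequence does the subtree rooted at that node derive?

[Ty [Pr [Pr [Pr [Base bool]] × [Base bool]] × [Base bool]] -> [Ty [Pr [Base str]]]]

str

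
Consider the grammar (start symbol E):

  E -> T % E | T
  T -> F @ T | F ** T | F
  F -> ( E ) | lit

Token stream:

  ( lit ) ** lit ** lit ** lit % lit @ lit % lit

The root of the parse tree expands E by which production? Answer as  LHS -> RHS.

E -> T % E

[E [T [F ( [E [T [F lit]]] )] ** [T [F lit] ** [T [F lit] ** [T [F lit]]]]] % [E [T [F lit] @ [T [F lit]]] % [E [T [F lit]]]]]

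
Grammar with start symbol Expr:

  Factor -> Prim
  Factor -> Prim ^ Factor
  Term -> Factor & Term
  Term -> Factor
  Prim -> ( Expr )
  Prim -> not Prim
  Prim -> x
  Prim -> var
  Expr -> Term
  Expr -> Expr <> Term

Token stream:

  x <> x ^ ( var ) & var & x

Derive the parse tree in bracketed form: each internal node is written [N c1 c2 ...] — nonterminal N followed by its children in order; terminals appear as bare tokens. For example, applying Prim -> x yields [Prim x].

Expr
Expr <> Term
Term <> Term
Factor <> Term
Prim <> Term
x <> Term
x <> Factor & Term
x <> Prim ^ Factor & Term
x <> x ^ Factor & Term
x <> x ^ Prim & Term
x <> x ^ ( Expr ) & Term
x <> x ^ ( Term ) & Term
x <> x ^ ( Factor ) & Term
x <> x ^ ( Prim ) & Term
x <> x ^ ( var ) & Term
x <> x ^ ( var ) & Factor & Term
x <> x ^ ( var ) & Prim & Term
x <> x ^ ( var ) & var & Term
x <> x ^ ( var ) & var & Factor
x <> x ^ ( var ) & var & Prim
x <> x ^ ( var ) & var & x

[Expr [Expr [Term [Factor [Prim x]]]] <> [Term [Factor [Prim x] ^ [Factor [Prim ( [Expr [Term [Factor [Prim var]]]] )]]] & [Term [Factor [Prim var]] & [Term [Factor [Prim x]]]]]]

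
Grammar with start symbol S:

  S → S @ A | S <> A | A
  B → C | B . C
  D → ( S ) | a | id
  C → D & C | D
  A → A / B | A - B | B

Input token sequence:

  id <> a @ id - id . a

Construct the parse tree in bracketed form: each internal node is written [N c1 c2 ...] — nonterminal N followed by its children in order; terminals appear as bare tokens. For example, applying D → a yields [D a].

[S [S [S [A [B [C [D id]]]]] <> [A [B [C [D a]]]]] @ [A [A [B [C [D id]]]] - [B [B [C [D id]]] . [C [D a]]]]]

S
S @ A
S <> A @ A
A <> A @ A
B <> A @ A
C <> A @ A
D <> A @ A
id <> A @ A
id <> B @ A
id <> C @ A
id <> D @ A
id <> a @ A
id <> a @ A - B
id <> a @ B - B
id <> a @ C - B
id <> a @ D - B
id <> a @ id - B
id <> a @ id - B . C
id <> a @ id - C . C
id <> a @ id - D . C
id <> a @ id - id . C
id <> a @ id - id . D
id <> a @ id - id . a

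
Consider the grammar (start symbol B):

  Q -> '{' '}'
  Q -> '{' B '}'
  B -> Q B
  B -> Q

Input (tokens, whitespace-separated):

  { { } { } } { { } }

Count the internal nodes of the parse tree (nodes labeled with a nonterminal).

[B [Q { [B [Q { }] [B [Q { }]]] }] [B [Q { [B [Q { }]] }]]]

10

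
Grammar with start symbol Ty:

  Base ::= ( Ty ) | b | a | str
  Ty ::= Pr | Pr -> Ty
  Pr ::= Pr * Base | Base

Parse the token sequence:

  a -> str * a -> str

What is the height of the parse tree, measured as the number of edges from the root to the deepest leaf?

5

[Ty [Pr [Base a]] -> [Ty [Pr [Pr [Base str]] * [Base a]] -> [Ty [Pr [Base str]]]]]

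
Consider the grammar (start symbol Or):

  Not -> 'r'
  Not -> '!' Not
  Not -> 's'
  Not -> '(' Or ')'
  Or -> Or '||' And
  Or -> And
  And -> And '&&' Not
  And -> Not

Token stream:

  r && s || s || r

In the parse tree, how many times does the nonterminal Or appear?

3

[Or [Or [Or [And [And [Not r]] && [Not s]]] || [And [Not s]]] || [And [Not r]]]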